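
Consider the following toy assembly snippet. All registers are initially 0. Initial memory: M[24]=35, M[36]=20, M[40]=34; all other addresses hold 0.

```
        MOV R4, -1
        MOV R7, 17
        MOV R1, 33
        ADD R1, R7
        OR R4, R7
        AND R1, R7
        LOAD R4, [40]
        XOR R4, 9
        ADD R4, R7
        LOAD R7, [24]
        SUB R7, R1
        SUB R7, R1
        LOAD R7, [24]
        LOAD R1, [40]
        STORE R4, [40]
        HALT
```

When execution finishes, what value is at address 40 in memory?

after MOV R4, -1: R4=-1
after MOV R7, 17: R7=17
after MOV R1, 33: R1=33
after ADD R1, R7: R1=33+17=50
after OR R4, R7: R4=(-1)|17=-1
after AND R1, R7: R1=50&17=16
after LOAD R4, [40]: R4=M[40]=34
after XOR R4, 9: R4=34^9=43
after ADD R4, R7: R4=43+17=60
after LOAD R7, [24]: R7=M[24]=35
after SUB R7, R1: R7=35-16=19
after SUB R7, R1: R7=19-16=3
after LOAD R7, [24]: R7=M[24]=35
after LOAD R1, [40]: R1=M[40]=34
STORE R4, [40] → M[40]=60
halt.

60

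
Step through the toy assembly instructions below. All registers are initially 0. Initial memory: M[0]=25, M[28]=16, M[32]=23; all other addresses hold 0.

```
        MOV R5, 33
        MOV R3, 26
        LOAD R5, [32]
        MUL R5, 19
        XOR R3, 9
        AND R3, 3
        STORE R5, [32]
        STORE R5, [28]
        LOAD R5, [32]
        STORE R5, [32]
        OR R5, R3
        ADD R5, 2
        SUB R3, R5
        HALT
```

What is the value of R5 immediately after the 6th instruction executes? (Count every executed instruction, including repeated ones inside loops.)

437

after MOV R5, 33: R5=33
after MOV R3, 26: R3=26
after LOAD R5, [32]: R5=M[32]=23
after MUL R5, 19: R5=23*19=437
after XOR R3, 9: R3=26^9=19
after AND R3, 3: R3=19&3=3
After step 6: R5 = 437.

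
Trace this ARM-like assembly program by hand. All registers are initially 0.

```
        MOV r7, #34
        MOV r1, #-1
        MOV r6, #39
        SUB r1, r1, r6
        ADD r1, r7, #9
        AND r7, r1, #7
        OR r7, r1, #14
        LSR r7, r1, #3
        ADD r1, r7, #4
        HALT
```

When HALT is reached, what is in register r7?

5

r7=34
r1=-1
r6=39
r1=(-1)-39=-40
r1=34+9=43
r7=43&7=3
r7=43|14=47
r7=43>>3=5
r1=5+4=9
halt.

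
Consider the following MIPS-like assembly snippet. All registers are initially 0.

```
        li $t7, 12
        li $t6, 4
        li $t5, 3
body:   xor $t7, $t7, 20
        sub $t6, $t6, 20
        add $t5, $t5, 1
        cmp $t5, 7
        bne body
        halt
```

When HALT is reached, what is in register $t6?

-76

$t7=12
$t6=4
$t5=3
$t7=12^20=24
$t6=4-20=-16
$t5=3+1=4
cmp $t5, 7  (cmp 4,7)
bne body: taken
$t7=24^20=12
$t6=(-16)-20=-36
$t5=4+1=5
cmp $t5, 7  (cmp 5,7)
bne body: taken
$t7=12^20=24
$t6=(-36)-20=-56
$t5=5+1=6
cmp $t5, 7  (cmp 6,7)
bne body: taken
$t7=24^20=12
$t6=(-56)-20=-76
$t5=6+1=7
cmp $t5, 7  (cmp 7,7)
bne body: not taken
halt.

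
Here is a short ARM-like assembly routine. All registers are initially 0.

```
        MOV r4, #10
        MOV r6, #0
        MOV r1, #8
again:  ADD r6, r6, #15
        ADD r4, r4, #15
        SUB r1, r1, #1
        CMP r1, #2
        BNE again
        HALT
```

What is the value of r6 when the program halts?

r4=10
r6=0
r1=8
r6=0+15=15
r4=10+15=25
r1=8-1=7
CMP r1, #2  (cmp 7,2)
BNE again: taken
r6=15+15=30
r4=25+15=40
r1=7-1=6
CMP r1, #2  (cmp 6,2)
BNE again: taken
r6=30+15=45
r4=40+15=55
r1=6-1=5
CMP r1, #2  (cmp 5,2)
BNE again: taken
r6=45+15=60
r4=55+15=70
r1=5-1=4
CMP r1, #2  (cmp 4,2)
BNE again: taken
r6=60+15=75
r4=70+15=85
r1=4-1=3
CMP r1, #2  (cmp 3,2)
BNE again: taken
r6=75+15=90
r4=85+15=100
r1=3-1=2
CMP r1, #2  (cmp 2,2)
BNE again: not taken
halt.

90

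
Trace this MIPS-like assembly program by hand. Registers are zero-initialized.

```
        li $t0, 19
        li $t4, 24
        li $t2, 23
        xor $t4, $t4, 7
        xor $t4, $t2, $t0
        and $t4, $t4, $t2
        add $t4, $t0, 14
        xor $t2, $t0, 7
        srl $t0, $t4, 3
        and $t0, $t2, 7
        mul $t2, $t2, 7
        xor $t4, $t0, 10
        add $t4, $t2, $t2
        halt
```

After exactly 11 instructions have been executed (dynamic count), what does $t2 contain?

$t0=19
$t4=24
$t2=23
$t4=24^7=31
$t4=23^19=4
$t4=4&23=4
$t4=19+14=33
$t2=19^7=20
$t0=33>>3=4
$t0=20&7=4
$t2=20*7=140
After step 11: $t2 = 140.

140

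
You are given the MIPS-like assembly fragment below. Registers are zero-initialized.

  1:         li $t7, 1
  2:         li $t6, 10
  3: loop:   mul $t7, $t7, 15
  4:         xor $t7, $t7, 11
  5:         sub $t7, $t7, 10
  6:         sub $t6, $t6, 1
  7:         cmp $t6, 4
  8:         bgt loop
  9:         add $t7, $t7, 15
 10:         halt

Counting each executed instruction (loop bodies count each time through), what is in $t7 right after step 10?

-83

$t7=1
$t6=10
$t7=1*15=15
$t7=15^11=4
$t7=4-10=-6
$t6=10-1=9
cmp $t6, 4  (cmp 9,4)
bgt loop: taken
$t7=(-6)*15=-90
$t7=(-90)^11=-83
After step 10: $t7 = -83.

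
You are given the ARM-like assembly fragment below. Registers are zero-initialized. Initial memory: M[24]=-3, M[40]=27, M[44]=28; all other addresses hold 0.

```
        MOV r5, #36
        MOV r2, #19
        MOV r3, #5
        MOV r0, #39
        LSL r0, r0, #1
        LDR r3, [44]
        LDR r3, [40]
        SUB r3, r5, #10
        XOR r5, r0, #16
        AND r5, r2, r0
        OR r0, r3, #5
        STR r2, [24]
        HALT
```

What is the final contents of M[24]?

r5=36
r2=19
r3=5
r0=39
r0=39<<1=78
r3=M[44]=28
r3=M[40]=27
r3=36-10=26
r5=78^16=94
r5=19&78=2
r0=26|5=31
STR r2, [24] → M[24]=19
halt.

19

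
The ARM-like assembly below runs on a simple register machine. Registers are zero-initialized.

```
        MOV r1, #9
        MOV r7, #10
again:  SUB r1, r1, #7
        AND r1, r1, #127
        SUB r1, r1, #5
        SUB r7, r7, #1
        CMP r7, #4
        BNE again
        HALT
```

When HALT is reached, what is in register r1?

MOV r1, #9 → r1=9
MOV r7, #10 → r7=10
SUB r1, r1, #7 → r1=9-7=2
AND r1, r1, #127 → r1=2&127=2
SUB r1, r1, #5 → r1=2-5=-3
SUB r7, r7, #1 → r7=10-1=9
CMP r7, #4  (cmp 9,4)
BNE again: taken
SUB r1, r1, #7 → r1=(-3)-7=-10
AND r1, r1, #127 → r1=(-10)&127=118
SUB r1, r1, #5 → r1=118-5=113
SUB r7, r7, #1 → r7=9-1=8
CMP r7, #4  (cmp 8,4)
BNE again: taken
SUB r1, r1, #7 → r1=113-7=106
AND r1, r1, #127 → r1=106&127=106
SUB r1, r1, #5 → r1=106-5=101
SUB r7, r7, #1 → r7=8-1=7
CMP r7, #4  (cmp 7,4)
BNE again: taken
SUB r1, r1, #7 → r1=101-7=94
AND r1, r1, #127 → r1=94&127=94
SUB r1, r1, #5 → r1=94-5=89
SUB r7, r7, #1 → r7=7-1=6
CMP r7, #4  (cmp 6,4)
BNE again: taken
SUB r1, r1, #7 → r1=89-7=82
AND r1, r1, #127 → r1=82&127=82
SUB r1, r1, #5 → r1=82-5=77
SUB r7, r7, #1 → r7=6-1=5
CMP r7, #4  (cmp 5,4)
BNE again: taken
SUB r1, r1, #7 → r1=77-7=70
AND r1, r1, #127 → r1=70&127=70
SUB r1, r1, #5 → r1=70-5=65
SUB r7, r7, #1 → r7=5-1=4
CMP r7, #4  (cmp 4,4)
BNE again: not taken
halt.

65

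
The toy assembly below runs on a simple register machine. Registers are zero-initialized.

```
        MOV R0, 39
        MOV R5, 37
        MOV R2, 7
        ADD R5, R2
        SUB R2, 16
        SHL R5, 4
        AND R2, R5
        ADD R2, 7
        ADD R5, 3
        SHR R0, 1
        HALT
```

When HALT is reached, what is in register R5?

MOV R0, 39 → R0=39
MOV R5, 37 → R5=37
MOV R2, 7 → R2=7
ADD R5, R2 → R5=37+7=44
SUB R2, 16 → R2=7-16=-9
SHL R5, 4 → R5=44<<4=704
AND R2, R5 → R2=(-9)&704=704
ADD R2, 7 → R2=704+7=711
ADD R5, 3 → R5=704+3=707
SHR R0, 1 → R0=39>>1=19
halt.

707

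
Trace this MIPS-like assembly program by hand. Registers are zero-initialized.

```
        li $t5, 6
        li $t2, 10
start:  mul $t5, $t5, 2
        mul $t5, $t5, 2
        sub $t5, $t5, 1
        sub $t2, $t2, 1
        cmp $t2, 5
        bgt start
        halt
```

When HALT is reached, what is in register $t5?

5803

$t5=6
$t2=10
$t5=6*2=12
$t5=12*2=24
$t5=24-1=23
$t2=10-1=9
cmp $t2, 5  (cmp 9,5)
bgt start: taken
$t5=23*2=46
$t5=46*2=92
$t5=92-1=91
$t2=9-1=8
cmp $t2, 5  (cmp 8,5)
bgt start: taken
$t5=91*2=182
$t5=182*2=364
$t5=364-1=363
$t2=8-1=7
cmp $t2, 5  (cmp 7,5)
bgt start: taken
$t5=363*2=726
$t5=726*2=1452
$t5=1452-1=1451
$t2=7-1=6
cmp $t2, 5  (cmp 6,5)
bgt start: taken
$t5=1451*2=2902
$t5=2902*2=5804
$t5=5804-1=5803
$t2=6-1=5
cmp $t2, 5  (cmp 5,5)
bgt start: not taken
halt.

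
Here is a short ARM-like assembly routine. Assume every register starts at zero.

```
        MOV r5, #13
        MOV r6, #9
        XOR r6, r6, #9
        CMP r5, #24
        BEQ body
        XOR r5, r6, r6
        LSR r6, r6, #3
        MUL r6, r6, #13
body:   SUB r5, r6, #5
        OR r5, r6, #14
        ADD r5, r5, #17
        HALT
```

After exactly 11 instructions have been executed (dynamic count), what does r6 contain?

r5=13
r6=9
r6=9^9=0
CMP r5, #24  (cmp 13,24)
BEQ body: not taken
r5=0^0=0
r6=0>>3=0
r6=0*13=0
r5=0-5=-5
r5=0|14=14
r5=14+17=31
After step 11: r6 = 0.

0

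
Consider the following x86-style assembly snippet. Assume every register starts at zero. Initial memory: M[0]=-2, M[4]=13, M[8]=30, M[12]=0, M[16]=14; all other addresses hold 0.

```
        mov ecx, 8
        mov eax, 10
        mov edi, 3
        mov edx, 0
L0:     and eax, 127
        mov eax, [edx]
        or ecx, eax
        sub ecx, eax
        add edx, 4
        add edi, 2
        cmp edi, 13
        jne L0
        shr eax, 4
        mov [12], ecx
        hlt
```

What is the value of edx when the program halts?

20

after mov ecx, 8: ecx=8
after mov eax, 10: eax=10
after mov edi, 3: edi=3
after mov edx, 0: edx=0
after and eax, 127: eax=10&127=10
after mov eax, [edx]: eax=M[0]=-2
after or ecx, eax: ecx=8|(-2)=-2
after sub ecx, eax: ecx=(-2)-(-2)=0
after add edx, 4: edx=0+4=4
after add edi, 2: edi=3+2=5
cmp edi, 13  (cmp 5,13)
jne L0: taken
after and eax, 127: eax=(-2)&127=126
after mov eax, [edx]: eax=M[4]=13
after or ecx, eax: ecx=0|13=13
after sub ecx, eax: ecx=13-13=0
after add edx, 4: edx=4+4=8
after add edi, 2: edi=5+2=7
cmp edi, 13  (cmp 7,13)
jne L0: taken
after and eax, 127: eax=13&127=13
after mov eax, [edx]: eax=M[8]=30
after or ecx, eax: ecx=0|30=30
after sub ecx, eax: ecx=30-30=0
after add edx, 4: edx=8+4=12
after add edi, 2: edi=7+2=9
cmp edi, 13  (cmp 9,13)
jne L0: taken
after and eax, 127: eax=30&127=30
after mov eax, [edx]: eax=M[12]=0
after or ecx, eax: ecx=0|0=0
after sub ecx, eax: ecx=0-0=0
after add edx, 4: edx=12+4=16
after add edi, 2: edi=9+2=11
cmp edi, 13  (cmp 11,13)
jne L0: taken
after and eax, 127: eax=0&127=0
after mov eax, [edx]: eax=M[16]=14
after or ecx, eax: ecx=0|14=14
after sub ecx, eax: ecx=14-14=0
after add edx, 4: edx=16+4=20
after add edi, 2: edi=11+2=13
cmp edi, 13  (cmp 13,13)
jne L0: not taken
after shr eax, 4: eax=14>>4=0
mov [12], ecx → M[12]=0
halt.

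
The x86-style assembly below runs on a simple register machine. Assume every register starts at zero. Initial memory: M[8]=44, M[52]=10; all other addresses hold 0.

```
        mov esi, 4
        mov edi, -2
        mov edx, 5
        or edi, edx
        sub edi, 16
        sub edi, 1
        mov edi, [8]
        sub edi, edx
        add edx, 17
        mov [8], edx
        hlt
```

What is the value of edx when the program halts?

esi=4
edi=-2
edx=5
edi=(-2)|5=-1
edi=(-1)-16=-17
edi=(-17)-1=-18
edi=M[8]=44
edi=44-5=39
edx=5+17=22
mov [8], edx → M[8]=22
halt.

22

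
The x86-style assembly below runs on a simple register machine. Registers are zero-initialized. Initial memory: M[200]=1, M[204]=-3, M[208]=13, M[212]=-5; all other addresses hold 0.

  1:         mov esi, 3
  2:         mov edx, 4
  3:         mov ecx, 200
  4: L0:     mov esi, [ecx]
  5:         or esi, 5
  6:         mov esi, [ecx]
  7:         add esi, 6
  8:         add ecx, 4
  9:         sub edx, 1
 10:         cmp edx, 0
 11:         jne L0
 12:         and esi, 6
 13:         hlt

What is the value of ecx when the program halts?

216

mov esi, 3 → esi=3
mov edx, 4 → edx=4
mov ecx, 200 → ecx=200
mov esi, [ecx] → esi=M[200]=1
or esi, 5 → esi=1|5=5
mov esi, [ecx] → esi=M[200]=1
add esi, 6 → esi=1+6=7
add ecx, 4 → ecx=200+4=204
sub edx, 1 → edx=4-1=3
cmp edx, 0  (cmp 3,0)
jne L0: taken
mov esi, [ecx] → esi=M[204]=-3
or esi, 5 → esi=(-3)|5=-3
mov esi, [ecx] → esi=M[204]=-3
add esi, 6 → esi=(-3)+6=3
add ecx, 4 → ecx=204+4=208
sub edx, 1 → edx=3-1=2
cmp edx, 0  (cmp 2,0)
jne L0: taken
mov esi, [ecx] → esi=M[208]=13
or esi, 5 → esi=13|5=13
mov esi, [ecx] → esi=M[208]=13
add esi, 6 → esi=13+6=19
add ecx, 4 → ecx=208+4=212
sub edx, 1 → edx=2-1=1
cmp edx, 0  (cmp 1,0)
jne L0: taken
mov esi, [ecx] → esi=M[212]=-5
or esi, 5 → esi=(-5)|5=-1
mov esi, [ecx] → esi=M[212]=-5
add esi, 6 → esi=(-5)+6=1
add ecx, 4 → ecx=212+4=216
sub edx, 1 → edx=1-1=0
cmp edx, 0  (cmp 0,0)
jne L0: not taken
and esi, 6 → esi=1&6=0
halt.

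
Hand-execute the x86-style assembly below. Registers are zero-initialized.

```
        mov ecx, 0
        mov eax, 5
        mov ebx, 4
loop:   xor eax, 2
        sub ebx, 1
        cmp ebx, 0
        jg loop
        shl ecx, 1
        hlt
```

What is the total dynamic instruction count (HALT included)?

21

ecx=0
eax=5
ebx=4
eax=5^2=7
ebx=4-1=3
cmp ebx, 0  (cmp 3,0)
jg loop: taken
eax=7^2=5
ebx=3-1=2
cmp ebx, 0  (cmp 2,0)
jg loop: taken
eax=5^2=7
ebx=2-1=1
cmp ebx, 0  (cmp 1,0)
jg loop: taken
eax=7^2=5
ebx=1-1=0
cmp ebx, 0  (cmp 0,0)
jg loop: not taken
ecx=0<<1=0
halt.
Total executed instructions: 21.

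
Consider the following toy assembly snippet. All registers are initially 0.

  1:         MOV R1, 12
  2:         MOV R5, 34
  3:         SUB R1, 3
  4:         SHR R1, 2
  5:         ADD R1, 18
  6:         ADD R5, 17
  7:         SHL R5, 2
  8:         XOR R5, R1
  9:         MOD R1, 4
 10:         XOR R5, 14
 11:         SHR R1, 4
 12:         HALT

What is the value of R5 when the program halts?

214

MOV R1, 12 → R1=12
MOV R5, 34 → R5=34
SUB R1, 3 → R1=12-3=9
SHR R1, 2 → R1=9>>2=2
ADD R1, 18 → R1=2+18=20
ADD R5, 17 → R5=34+17=51
SHL R5, 2 → R5=51<<2=204
XOR R5, R1 → R5=204^20=216
MOD R1, 4 → R1=20%4=0
XOR R5, 14 → R5=216^14=214
SHR R1, 4 → R1=0>>4=0
halt.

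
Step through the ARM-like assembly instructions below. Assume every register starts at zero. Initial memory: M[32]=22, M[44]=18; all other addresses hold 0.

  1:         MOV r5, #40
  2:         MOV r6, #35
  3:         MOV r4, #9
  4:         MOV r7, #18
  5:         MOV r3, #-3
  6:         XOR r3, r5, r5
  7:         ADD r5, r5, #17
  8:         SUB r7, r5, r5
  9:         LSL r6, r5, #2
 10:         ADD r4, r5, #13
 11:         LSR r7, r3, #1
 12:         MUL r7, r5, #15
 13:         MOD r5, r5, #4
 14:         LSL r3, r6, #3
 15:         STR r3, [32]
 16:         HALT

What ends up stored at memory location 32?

after MOV r5, #40: r5=40
after MOV r6, #35: r6=35
after MOV r4, #9: r4=9
after MOV r7, #18: r7=18
after MOV r3, #-3: r3=-3
after XOR r3, r5, r5: r3=40^40=0
after ADD r5, r5, #17: r5=40+17=57
after SUB r7, r5, r5: r7=57-57=0
after LSL r6, r5, #2: r6=57<<2=228
after ADD r4, r5, #13: r4=57+13=70
after LSR r7, r3, #1: r7=0>>1=0
after MUL r7, r5, #15: r7=57*15=855
after MOD r5, r5, #4: r5=57%4=1
after LSL r3, r6, #3: r3=228<<3=1824
STR r3, [32] → M[32]=1824
halt.

1824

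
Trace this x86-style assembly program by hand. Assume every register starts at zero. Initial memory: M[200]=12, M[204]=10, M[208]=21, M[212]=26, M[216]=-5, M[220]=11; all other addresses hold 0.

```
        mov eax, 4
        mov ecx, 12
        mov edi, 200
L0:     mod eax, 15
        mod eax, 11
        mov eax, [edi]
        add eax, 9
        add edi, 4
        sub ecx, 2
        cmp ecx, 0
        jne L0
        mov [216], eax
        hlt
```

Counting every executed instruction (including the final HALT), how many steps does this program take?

mov eax, 4 → eax=4
mov ecx, 12 → ecx=12
mov edi, 200 → edi=200
mod eax, 15 → eax=4%15=4
mod eax, 11 → eax=4%11=4
mov eax, [edi] → eax=M[200]=12
add eax, 9 → eax=12+9=21
add edi, 4 → edi=200+4=204
sub ecx, 2 → ecx=12-2=10
cmp ecx, 0  (cmp 10,0)
jne L0: taken
mod eax, 15 → eax=21%15=6
mod eax, 11 → eax=6%11=6
mov eax, [edi] → eax=M[204]=10
add eax, 9 → eax=10+9=19
add edi, 4 → edi=204+4=208
sub ecx, 2 → ecx=10-2=8
cmp ecx, 0  (cmp 8,0)
jne L0: taken
mod eax, 15 → eax=19%15=4
mod eax, 11 → eax=4%11=4
mov eax, [edi] → eax=M[208]=21
add eax, 9 → eax=21+9=30
add edi, 4 → edi=208+4=212
sub ecx, 2 → ecx=8-2=6
cmp ecx, 0  (cmp 6,0)
jne L0: taken
mod eax, 15 → eax=30%15=0
mod eax, 11 → eax=0%11=0
mov eax, [edi] → eax=M[212]=26
add eax, 9 → eax=26+9=35
add edi, 4 → edi=212+4=216
sub ecx, 2 → ecx=6-2=4
cmp ecx, 0  (cmp 4,0)
jne L0: taken
mod eax, 15 → eax=35%15=5
mod eax, 11 → eax=5%11=5
mov eax, [edi] → eax=M[216]=-5
add eax, 9 → eax=(-5)+9=4
add edi, 4 → edi=216+4=220
sub ecx, 2 → ecx=4-2=2
cmp ecx, 0  (cmp 2,0)
jne L0: taken
mod eax, 15 → eax=4%15=4
mod eax, 11 → eax=4%11=4
mov eax, [edi] → eax=M[220]=11
add eax, 9 → eax=11+9=20
add edi, 4 → edi=220+4=224
sub ecx, 2 → ecx=2-2=0
cmp ecx, 0  (cmp 0,0)
jne L0: not taken
mov [216], eax → M[216]=20
halt.
Total executed instructions: 53.

53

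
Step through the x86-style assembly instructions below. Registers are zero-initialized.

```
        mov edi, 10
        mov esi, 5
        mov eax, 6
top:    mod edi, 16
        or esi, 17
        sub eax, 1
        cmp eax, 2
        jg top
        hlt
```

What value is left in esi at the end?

21

after mov edi, 10: edi=10
after mov esi, 5: esi=5
after mov eax, 6: eax=6
after mod edi, 16: edi=10%16=10
after or esi, 17: esi=5|17=21
after sub eax, 1: eax=6-1=5
cmp eax, 2  (cmp 5,2)
jg top: taken
after mod edi, 16: edi=10%16=10
after or esi, 17: esi=21|17=21
after sub eax, 1: eax=5-1=4
cmp eax, 2  (cmp 4,2)
jg top: taken
after mod edi, 16: edi=10%16=10
after or esi, 17: esi=21|17=21
after sub eax, 1: eax=4-1=3
cmp eax, 2  (cmp 3,2)
jg top: taken
after mod edi, 16: edi=10%16=10
after or esi, 17: esi=21|17=21
after sub eax, 1: eax=3-1=2
cmp eax, 2  (cmp 2,2)
jg top: not taken
halt.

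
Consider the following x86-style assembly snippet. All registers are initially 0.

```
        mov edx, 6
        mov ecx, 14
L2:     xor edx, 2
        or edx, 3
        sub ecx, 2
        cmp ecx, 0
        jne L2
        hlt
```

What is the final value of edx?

7

mov edx, 6 → edx=6
mov ecx, 14 → ecx=14
xor edx, 2 → edx=6^2=4
or edx, 3 → edx=4|3=7
sub ecx, 2 → ecx=14-2=12
cmp ecx, 0  (cmp 12,0)
jne L2: taken
xor edx, 2 → edx=7^2=5
or edx, 3 → edx=5|3=7
sub ecx, 2 → ecx=12-2=10
cmp ecx, 0  (cmp 10,0)
jne L2: taken
xor edx, 2 → edx=7^2=5
or edx, 3 → edx=5|3=7
sub ecx, 2 → ecx=10-2=8
cmp ecx, 0  (cmp 8,0)
jne L2: taken
xor edx, 2 → edx=7^2=5
or edx, 3 → edx=5|3=7
sub ecx, 2 → ecx=8-2=6
cmp ecx, 0  (cmp 6,0)
jne L2: taken
xor edx, 2 → edx=7^2=5
or edx, 3 → edx=5|3=7
sub ecx, 2 → ecx=6-2=4
cmp ecx, 0  (cmp 4,0)
jne L2: taken
xor edx, 2 → edx=7^2=5
or edx, 3 → edx=5|3=7
sub ecx, 2 → ecx=4-2=2
cmp ecx, 0  (cmp 2,0)
jne L2: taken
xor edx, 2 → edx=7^2=5
or edx, 3 → edx=5|3=7
sub ecx, 2 → ecx=2-2=0
cmp ecx, 0  (cmp 0,0)
jne L2: not taken
halt.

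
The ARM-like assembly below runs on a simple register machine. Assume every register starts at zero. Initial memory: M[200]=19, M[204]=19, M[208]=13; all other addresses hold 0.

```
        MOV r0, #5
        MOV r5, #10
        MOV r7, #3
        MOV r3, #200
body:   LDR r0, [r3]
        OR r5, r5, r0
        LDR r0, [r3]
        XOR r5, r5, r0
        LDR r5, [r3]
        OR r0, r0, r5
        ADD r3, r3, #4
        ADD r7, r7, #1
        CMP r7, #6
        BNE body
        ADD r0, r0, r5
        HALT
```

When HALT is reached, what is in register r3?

212

after MOV r0, #5: r0=5
after MOV r5, #10: r5=10
after MOV r7, #3: r7=3
after MOV r3, #200: r3=200
after LDR r0, [r3]: r0=M[200]=19
after OR r5, r5, r0: r5=10|19=27
after LDR r0, [r3]: r0=M[200]=19
after XOR r5, r5, r0: r5=27^19=8
after LDR r5, [r3]: r5=M[200]=19
after OR r0, r0, r5: r0=19|19=19
after ADD r3, r3, #4: r3=200+4=204
after ADD r7, r7, #1: r7=3+1=4
CMP r7, #6  (cmp 4,6)
BNE body: taken
after LDR r0, [r3]: r0=M[204]=19
after OR r5, r5, r0: r5=19|19=19
after LDR r0, [r3]: r0=M[204]=19
after XOR r5, r5, r0: r5=19^19=0
after LDR r5, [r3]: r5=M[204]=19
after OR r0, r0, r5: r0=19|19=19
after ADD r3, r3, #4: r3=204+4=208
after ADD r7, r7, #1: r7=4+1=5
CMP r7, #6  (cmp 5,6)
BNE body: taken
after LDR r0, [r3]: r0=M[208]=13
after OR r5, r5, r0: r5=19|13=31
after LDR r0, [r3]: r0=M[208]=13
after XOR r5, r5, r0: r5=31^13=18
after LDR r5, [r3]: r5=M[208]=13
after OR r0, r0, r5: r0=13|13=13
after ADD r3, r3, #4: r3=208+4=212
after ADD r7, r7, #1: r7=5+1=6
CMP r7, #6  (cmp 6,6)
BNE body: not taken
after ADD r0, r0, r5: r0=13+13=26
halt.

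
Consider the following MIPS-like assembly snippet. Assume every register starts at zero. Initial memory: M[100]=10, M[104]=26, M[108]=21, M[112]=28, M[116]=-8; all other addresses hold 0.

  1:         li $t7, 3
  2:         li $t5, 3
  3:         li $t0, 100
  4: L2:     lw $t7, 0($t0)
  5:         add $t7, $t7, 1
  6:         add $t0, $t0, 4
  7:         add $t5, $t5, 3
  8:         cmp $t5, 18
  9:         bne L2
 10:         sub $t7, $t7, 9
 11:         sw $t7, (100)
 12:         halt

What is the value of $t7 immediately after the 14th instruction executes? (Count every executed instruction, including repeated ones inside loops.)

$t7=3
$t5=3
$t0=100
$t7=M[100]=10
$t7=10+1=11
$t0=100+4=104
$t5=3+3=6
cmp $t5, 18  (cmp 6,18)
bne L2: taken
$t7=M[104]=26
$t7=26+1=27
$t0=104+4=108
$t5=6+3=9
cmp $t5, 18  (cmp 9,18)
After step 14: $t7 = 27.

27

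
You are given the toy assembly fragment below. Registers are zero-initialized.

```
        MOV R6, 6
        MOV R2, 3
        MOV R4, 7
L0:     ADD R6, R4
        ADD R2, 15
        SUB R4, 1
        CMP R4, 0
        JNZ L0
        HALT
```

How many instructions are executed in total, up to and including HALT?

39

after MOV R6, 6: R6=6
after MOV R2, 3: R2=3
after MOV R4, 7: R4=7
after ADD R6, R4: R6=6+7=13
after ADD R2, 15: R2=3+15=18
after SUB R4, 1: R4=7-1=6
CMP R4, 0  (cmp 6,0)
JNZ L0: taken
after ADD R6, R4: R6=13+6=19
after ADD R2, 15: R2=18+15=33
after SUB R4, 1: R4=6-1=5
CMP R4, 0  (cmp 5,0)
JNZ L0: taken
after ADD R6, R4: R6=19+5=24
after ADD R2, 15: R2=33+15=48
after SUB R4, 1: R4=5-1=4
CMP R4, 0  (cmp 4,0)
JNZ L0: taken
after ADD R6, R4: R6=24+4=28
after ADD R2, 15: R2=48+15=63
after SUB R4, 1: R4=4-1=3
CMP R4, 0  (cmp 3,0)
JNZ L0: taken
after ADD R6, R4: R6=28+3=31
after ADD R2, 15: R2=63+15=78
after SUB R4, 1: R4=3-1=2
CMP R4, 0  (cmp 2,0)
JNZ L0: taken
after ADD R6, R4: R6=31+2=33
after ADD R2, 15: R2=78+15=93
after SUB R4, 1: R4=2-1=1
CMP R4, 0  (cmp 1,0)
JNZ L0: taken
after ADD R6, R4: R6=33+1=34
after ADD R2, 15: R2=93+15=108
after SUB R4, 1: R4=1-1=0
CMP R4, 0  (cmp 0,0)
JNZ L0: not taken
halt.
Total executed instructions: 39.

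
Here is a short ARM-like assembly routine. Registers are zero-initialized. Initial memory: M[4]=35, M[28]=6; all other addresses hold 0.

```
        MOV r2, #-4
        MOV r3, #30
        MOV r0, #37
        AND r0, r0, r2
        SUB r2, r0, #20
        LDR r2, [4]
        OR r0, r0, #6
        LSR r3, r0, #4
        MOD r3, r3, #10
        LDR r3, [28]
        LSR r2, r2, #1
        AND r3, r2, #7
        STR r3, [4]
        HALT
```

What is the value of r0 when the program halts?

38

r2=-4
r3=30
r0=37
r0=37&(-4)=36
r2=36-20=16
r2=M[4]=35
r0=36|6=38
r3=38>>4=2
r3=2%10=2
r3=M[28]=6
r2=35>>1=17
r3=17&7=1
STR r3, [4] → M[4]=1
halt.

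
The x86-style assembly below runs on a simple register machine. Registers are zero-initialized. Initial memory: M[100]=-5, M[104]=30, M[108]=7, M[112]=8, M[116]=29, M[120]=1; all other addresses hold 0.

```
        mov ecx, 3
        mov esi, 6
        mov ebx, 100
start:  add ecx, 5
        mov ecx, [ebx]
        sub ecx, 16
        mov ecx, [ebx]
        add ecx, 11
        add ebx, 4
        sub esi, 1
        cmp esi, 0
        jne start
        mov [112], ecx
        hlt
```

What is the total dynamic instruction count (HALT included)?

59

mov ecx, 3 → ecx=3
mov esi, 6 → esi=6
mov ebx, 100 → ebx=100
add ecx, 5 → ecx=3+5=8
mov ecx, [ebx] → ecx=M[100]=-5
sub ecx, 16 → ecx=(-5)-16=-21
mov ecx, [ebx] → ecx=M[100]=-5
add ecx, 11 → ecx=(-5)+11=6
add ebx, 4 → ebx=100+4=104
sub esi, 1 → esi=6-1=5
cmp esi, 0  (cmp 5,0)
jne start: taken
add ecx, 5 → ecx=6+5=11
mov ecx, [ebx] → ecx=M[104]=30
sub ecx, 16 → ecx=30-16=14
mov ecx, [ebx] → ecx=M[104]=30
add ecx, 11 → ecx=30+11=41
add ebx, 4 → ebx=104+4=108
sub esi, 1 → esi=5-1=4
cmp esi, 0  (cmp 4,0)
jne start: taken
add ecx, 5 → ecx=41+5=46
mov ecx, [ebx] → ecx=M[108]=7
sub ecx, 16 → ecx=7-16=-9
mov ecx, [ebx] → ecx=M[108]=7
add ecx, 11 → ecx=7+11=18
add ebx, 4 → ebx=108+4=112
sub esi, 1 → esi=4-1=3
cmp esi, 0  (cmp 3,0)
jne start: taken
add ecx, 5 → ecx=18+5=23
mov ecx, [ebx] → ecx=M[112]=8
sub ecx, 16 → ecx=8-16=-8
mov ecx, [ebx] → ecx=M[112]=8
add ecx, 11 → ecx=8+11=19
add ebx, 4 → ebx=112+4=116
sub esi, 1 → esi=3-1=2
cmp esi, 0  (cmp 2,0)
jne start: taken
add ecx, 5 → ecx=19+5=24
mov ecx, [ebx] → ecx=M[116]=29
sub ecx, 16 → ecx=29-16=13
mov ecx, [ebx] → ecx=M[116]=29
add ecx, 11 → ecx=29+11=40
add ebx, 4 → ebx=116+4=120
sub esi, 1 → esi=2-1=1
cmp esi, 0  (cmp 1,0)
jne start: taken
add ecx, 5 → ecx=40+5=45
mov ecx, [ebx] → ecx=M[120]=1
sub ecx, 16 → ecx=1-16=-15
mov ecx, [ebx] → ecx=M[120]=1
add ecx, 11 → ecx=1+11=12
add ebx, 4 → ebx=120+4=124
sub esi, 1 → esi=1-1=0
cmp esi, 0  (cmp 0,0)
jne start: not taken
mov [112], ecx → M[112]=12
halt.
Total executed instructions: 59.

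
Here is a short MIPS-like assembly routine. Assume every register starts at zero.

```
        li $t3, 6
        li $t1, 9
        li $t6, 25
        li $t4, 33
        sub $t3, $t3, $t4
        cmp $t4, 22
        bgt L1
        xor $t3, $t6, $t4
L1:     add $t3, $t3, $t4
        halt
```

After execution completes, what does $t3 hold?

6

li $t3, 6 → $t3=6
li $t1, 9 → $t1=9
li $t6, 25 → $t6=25
li $t4, 33 → $t4=33
sub $t3, $t3, $t4 → $t3=6-33=-27
cmp $t4, 22  (cmp 33,22)
bgt L1: taken
add $t3, $t3, $t4 → $t3=(-27)+33=6
halt.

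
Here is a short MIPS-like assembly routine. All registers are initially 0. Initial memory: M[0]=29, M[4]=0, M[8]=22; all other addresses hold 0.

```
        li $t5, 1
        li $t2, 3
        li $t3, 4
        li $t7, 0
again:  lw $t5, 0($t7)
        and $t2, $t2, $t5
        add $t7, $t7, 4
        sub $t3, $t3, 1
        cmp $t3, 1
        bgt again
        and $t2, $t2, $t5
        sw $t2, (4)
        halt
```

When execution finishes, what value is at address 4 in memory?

0

li $t5, 1 → $t5=1
li $t2, 3 → $t2=3
li $t3, 4 → $t3=4
li $t7, 0 → $t7=0
lw $t5, 0($t7) → $t5=M[0]=29
and $t2, $t2, $t5 → $t2=3&29=1
add $t7, $t7, 4 → $t7=0+4=4
sub $t3, $t3, 1 → $t3=4-1=3
cmp $t3, 1  (cmp 3,1)
bgt again: taken
lw $t5, 0($t7) → $t5=M[4]=0
and $t2, $t2, $t5 → $t2=1&0=0
add $t7, $t7, 4 → $t7=4+4=8
sub $t3, $t3, 1 → $t3=3-1=2
cmp $t3, 1  (cmp 2,1)
bgt again: taken
lw $t5, 0($t7) → $t5=M[8]=22
and $t2, $t2, $t5 → $t2=0&22=0
add $t7, $t7, 4 → $t7=8+4=12
sub $t3, $t3, 1 → $t3=2-1=1
cmp $t3, 1  (cmp 1,1)
bgt again: not taken
and $t2, $t2, $t5 → $t2=0&22=0
sw $t2, (4) → M[4]=0
halt.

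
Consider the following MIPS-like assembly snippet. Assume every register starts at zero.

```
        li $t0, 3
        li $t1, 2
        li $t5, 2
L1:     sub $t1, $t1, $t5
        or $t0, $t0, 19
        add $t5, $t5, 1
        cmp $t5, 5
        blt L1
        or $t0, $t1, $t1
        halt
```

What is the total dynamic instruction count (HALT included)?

20

$t0=3
$t1=2
$t5=2
$t1=2-2=0
$t0=3|19=19
$t5=2+1=3
cmp $t5, 5  (cmp 3,5)
blt L1: taken
$t1=0-3=-3
$t0=19|19=19
$t5=3+1=4
cmp $t5, 5  (cmp 4,5)
blt L1: taken
$t1=(-3)-4=-7
$t0=19|19=19
$t5=4+1=5
cmp $t5, 5  (cmp 5,5)
blt L1: not taken
$t0=(-7)|(-7)=-7
halt.
Total executed instructions: 20.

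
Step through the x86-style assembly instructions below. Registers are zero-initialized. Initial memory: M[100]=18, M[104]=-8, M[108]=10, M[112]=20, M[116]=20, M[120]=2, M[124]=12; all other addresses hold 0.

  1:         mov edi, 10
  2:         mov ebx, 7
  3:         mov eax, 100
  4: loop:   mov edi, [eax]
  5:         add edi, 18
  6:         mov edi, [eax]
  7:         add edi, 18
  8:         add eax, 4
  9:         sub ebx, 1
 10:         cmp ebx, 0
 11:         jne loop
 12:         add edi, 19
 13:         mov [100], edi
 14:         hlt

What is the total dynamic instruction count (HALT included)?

62

after mov edi, 10: edi=10
after mov ebx, 7: ebx=7
after mov eax, 100: eax=100
after mov edi, [eax]: edi=M[100]=18
after add edi, 18: edi=18+18=36
after mov edi, [eax]: edi=M[100]=18
after add edi, 18: edi=18+18=36
after add eax, 4: eax=100+4=104
after sub ebx, 1: ebx=7-1=6
cmp ebx, 0  (cmp 6,0)
jne loop: taken
after mov edi, [eax]: edi=M[104]=-8
after add edi, 18: edi=(-8)+18=10
after mov edi, [eax]: edi=M[104]=-8
after add edi, 18: edi=(-8)+18=10
after add eax, 4: eax=104+4=108
after sub ebx, 1: ebx=6-1=5
cmp ebx, 0  (cmp 5,0)
jne loop: taken
after mov edi, [eax]: edi=M[108]=10
after add edi, 18: edi=10+18=28
after mov edi, [eax]: edi=M[108]=10
after add edi, 18: edi=10+18=28
after add eax, 4: eax=108+4=112
after sub ebx, 1: ebx=5-1=4
cmp ebx, 0  (cmp 4,0)
jne loop: taken
after mov edi, [eax]: edi=M[112]=20
after add edi, 18: edi=20+18=38
after mov edi, [eax]: edi=M[112]=20
after add edi, 18: edi=20+18=38
after add eax, 4: eax=112+4=116
after sub ebx, 1: ebx=4-1=3
cmp ebx, 0  (cmp 3,0)
jne loop: taken
after mov edi, [eax]: edi=M[116]=20
after add edi, 18: edi=20+18=38
after mov edi, [eax]: edi=M[116]=20
after add edi, 18: edi=20+18=38
after add eax, 4: eax=116+4=120
after sub ebx, 1: ebx=3-1=2
cmp ebx, 0  (cmp 2,0)
jne loop: taken
after mov edi, [eax]: edi=M[120]=2
after add edi, 18: edi=2+18=20
after mov edi, [eax]: edi=M[120]=2
after add edi, 18: edi=2+18=20
after add eax, 4: eax=120+4=124
after sub ebx, 1: ebx=2-1=1
cmp ebx, 0  (cmp 1,0)
jne loop: taken
after mov edi, [eax]: edi=M[124]=12
after add edi, 18: edi=12+18=30
after mov edi, [eax]: edi=M[124]=12
after add edi, 18: edi=12+18=30
after add eax, 4: eax=124+4=128
after sub ebx, 1: ebx=1-1=0
cmp ebx, 0  (cmp 0,0)
jne loop: not taken
after add edi, 19: edi=30+19=49
mov [100], edi → M[100]=49
halt.
Total executed instructions: 62.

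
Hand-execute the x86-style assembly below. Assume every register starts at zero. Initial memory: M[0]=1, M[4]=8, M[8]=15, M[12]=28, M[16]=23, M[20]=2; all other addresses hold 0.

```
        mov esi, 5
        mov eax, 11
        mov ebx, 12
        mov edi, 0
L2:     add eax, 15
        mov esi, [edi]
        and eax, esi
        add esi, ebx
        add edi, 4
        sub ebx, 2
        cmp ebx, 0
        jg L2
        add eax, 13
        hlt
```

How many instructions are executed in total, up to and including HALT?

54

mov esi, 5 → esi=5
mov eax, 11 → eax=11
mov ebx, 12 → ebx=12
mov edi, 0 → edi=0
add eax, 15 → eax=11+15=26
mov esi, [edi] → esi=M[0]=1
and eax, esi → eax=26&1=0
add esi, ebx → esi=1+12=13
add edi, 4 → edi=0+4=4
sub ebx, 2 → ebx=12-2=10
cmp ebx, 0  (cmp 10,0)
jg L2: taken
add eax, 15 → eax=0+15=15
mov esi, [edi] → esi=M[4]=8
and eax, esi → eax=15&8=8
add esi, ebx → esi=8+10=18
add edi, 4 → edi=4+4=8
sub ebx, 2 → ebx=10-2=8
cmp ebx, 0  (cmp 8,0)
jg L2: taken
add eax, 15 → eax=8+15=23
mov esi, [edi] → esi=M[8]=15
and eax, esi → eax=23&15=7
add esi, ebx → esi=15+8=23
add edi, 4 → edi=8+4=12
sub ebx, 2 → ebx=8-2=6
cmp ebx, 0  (cmp 6,0)
jg L2: taken
add eax, 15 → eax=7+15=22
mov esi, [edi] → esi=M[12]=28
and eax, esi → eax=22&28=20
add esi, ebx → esi=28+6=34
add edi, 4 → edi=12+4=16
sub ebx, 2 → ebx=6-2=4
cmp ebx, 0  (cmp 4,0)
jg L2: taken
add eax, 15 → eax=20+15=35
mov esi, [edi] → esi=M[16]=23
and eax, esi → eax=35&23=3
add esi, ebx → esi=23+4=27
add edi, 4 → edi=16+4=20
sub ebx, 2 → ebx=4-2=2
cmp ebx, 0  (cmp 2,0)
jg L2: taken
add eax, 15 → eax=3+15=18
mov esi, [edi] → esi=M[20]=2
and eax, esi → eax=18&2=2
add esi, ebx → esi=2+2=4
add edi, 4 → edi=20+4=24
sub ebx, 2 → ebx=2-2=0
cmp ebx, 0  (cmp 0,0)
jg L2: not taken
add eax, 13 → eax=2+13=15
halt.
Total executed instructions: 54.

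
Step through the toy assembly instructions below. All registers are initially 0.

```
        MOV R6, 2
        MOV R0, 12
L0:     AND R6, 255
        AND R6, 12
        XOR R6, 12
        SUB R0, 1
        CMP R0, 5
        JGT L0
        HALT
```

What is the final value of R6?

R6=2
R0=12
R6=2&255=2
R6=2&12=0
R6=0^12=12
R0=12-1=11
CMP R0, 5  (cmp 11,5)
JGT L0: taken
R6=12&255=12
R6=12&12=12
R6=12^12=0
R0=11-1=10
CMP R0, 5  (cmp 10,5)
JGT L0: taken
R6=0&255=0
R6=0&12=0
R6=0^12=12
R0=10-1=9
CMP R0, 5  (cmp 9,5)
JGT L0: taken
R6=12&255=12
R6=12&12=12
R6=12^12=0
R0=9-1=8
CMP R0, 5  (cmp 8,5)
JGT L0: taken
R6=0&255=0
R6=0&12=0
R6=0^12=12
R0=8-1=7
CMP R0, 5  (cmp 7,5)
JGT L0: taken
R6=12&255=12
R6=12&12=12
R6=12^12=0
R0=7-1=6
CMP R0, 5  (cmp 6,5)
JGT L0: taken
R6=0&255=0
R6=0&12=0
R6=0^12=12
R0=6-1=5
CMP R0, 5  (cmp 5,5)
JGT L0: not taken
halt.

12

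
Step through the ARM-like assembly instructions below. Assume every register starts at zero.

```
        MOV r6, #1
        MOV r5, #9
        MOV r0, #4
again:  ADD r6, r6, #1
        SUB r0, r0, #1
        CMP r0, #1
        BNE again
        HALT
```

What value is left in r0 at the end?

1

r6=1
r5=9
r0=4
r6=1+1=2
r0=4-1=3
CMP r0, #1  (cmp 3,1)
BNE again: taken
r6=2+1=3
r0=3-1=2
CMP r0, #1  (cmp 2,1)
BNE again: taken
r6=3+1=4
r0=2-1=1
CMP r0, #1  (cmp 1,1)
BNE again: not taken
halt.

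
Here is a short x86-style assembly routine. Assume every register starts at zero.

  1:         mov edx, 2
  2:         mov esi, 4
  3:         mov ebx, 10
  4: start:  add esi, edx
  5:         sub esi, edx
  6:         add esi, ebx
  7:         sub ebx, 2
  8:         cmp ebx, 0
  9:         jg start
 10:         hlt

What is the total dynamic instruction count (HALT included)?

after mov edx, 2: edx=2
after mov esi, 4: esi=4
after mov ebx, 10: ebx=10
after add esi, edx: esi=4+2=6
after sub esi, edx: esi=6-2=4
after add esi, ebx: esi=4+10=14
after sub ebx, 2: ebx=10-2=8
cmp ebx, 0  (cmp 8,0)
jg start: taken
after add esi, edx: esi=14+2=16
after sub esi, edx: esi=16-2=14
after add esi, ebx: esi=14+8=22
after sub ebx, 2: ebx=8-2=6
cmp ebx, 0  (cmp 6,0)
jg start: taken
after add esi, edx: esi=22+2=24
after sub esi, edx: esi=24-2=22
after add esi, ebx: esi=22+6=28
after sub ebx, 2: ebx=6-2=4
cmp ebx, 0  (cmp 4,0)
jg start: taken
after add esi, edx: esi=28+2=30
after sub esi, edx: esi=30-2=28
after add esi, ebx: esi=28+4=32
after sub ebx, 2: ebx=4-2=2
cmp ebx, 0  (cmp 2,0)
jg start: taken
after add esi, edx: esi=32+2=34
after sub esi, edx: esi=34-2=32
after add esi, ebx: esi=32+2=34
after sub ebx, 2: ebx=2-2=0
cmp ebx, 0  (cmp 0,0)
jg start: not taken
halt.
Total executed instructions: 34.

34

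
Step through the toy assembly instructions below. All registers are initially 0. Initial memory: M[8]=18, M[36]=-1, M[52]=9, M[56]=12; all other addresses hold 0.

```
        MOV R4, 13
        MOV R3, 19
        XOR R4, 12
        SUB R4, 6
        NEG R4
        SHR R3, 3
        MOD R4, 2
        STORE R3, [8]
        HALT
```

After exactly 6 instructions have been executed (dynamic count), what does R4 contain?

MOV R4, 13 → R4=13
MOV R3, 19 → R3=19
XOR R4, 12 → R4=13^12=1
SUB R4, 6 → R4=1-6=-5
NEG R4 → R4=-(-5)=5
SHR R3, 3 → R3=19>>3=2
After step 6: R4 = 5.

5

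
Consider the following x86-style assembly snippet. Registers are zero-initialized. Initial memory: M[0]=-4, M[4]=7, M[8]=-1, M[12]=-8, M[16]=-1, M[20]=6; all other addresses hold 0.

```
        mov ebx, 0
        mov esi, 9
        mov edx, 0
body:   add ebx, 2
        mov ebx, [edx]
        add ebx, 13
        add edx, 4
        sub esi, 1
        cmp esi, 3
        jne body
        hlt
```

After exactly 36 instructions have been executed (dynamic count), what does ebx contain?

12

ebx=0
esi=9
edx=0
ebx=0+2=2
ebx=M[0]=-4
ebx=(-4)+13=9
edx=0+4=4
esi=9-1=8
cmp esi, 3  (cmp 8,3)
jne body: taken
ebx=9+2=11
ebx=M[4]=7
ebx=7+13=20
edx=4+4=8
esi=8-1=7
cmp esi, 3  (cmp 7,3)
jne body: taken
ebx=20+2=22
ebx=M[8]=-1
ebx=(-1)+13=12
edx=8+4=12
esi=7-1=6
cmp esi, 3  (cmp 6,3)
jne body: taken
ebx=12+2=14
ebx=M[12]=-8
ebx=(-8)+13=5
edx=12+4=16
esi=6-1=5
cmp esi, 3  (cmp 5,3)
jne body: taken
ebx=5+2=7
ebx=M[16]=-1
ebx=(-1)+13=12
edx=16+4=20
esi=5-1=4
After step 36: ebx = 12.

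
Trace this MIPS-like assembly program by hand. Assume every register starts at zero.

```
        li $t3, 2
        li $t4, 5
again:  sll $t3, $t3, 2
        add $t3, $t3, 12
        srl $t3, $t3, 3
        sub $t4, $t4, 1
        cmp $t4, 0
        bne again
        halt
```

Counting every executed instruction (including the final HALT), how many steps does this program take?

li $t3, 2 → $t3=2
li $t4, 5 → $t4=5
sll $t3, $t3, 2 → $t3=2<<2=8
add $t3, $t3, 12 → $t3=8+12=20
srl $t3, $t3, 3 → $t3=20>>3=2
sub $t4, $t4, 1 → $t4=5-1=4
cmp $t4, 0  (cmp 4,0)
bne again: taken
sll $t3, $t3, 2 → $t3=2<<2=8
add $t3, $t3, 12 → $t3=8+12=20
srl $t3, $t3, 3 → $t3=20>>3=2
sub $t4, $t4, 1 → $t4=4-1=3
cmp $t4, 0  (cmp 3,0)
bne again: taken
sll $t3, $t3, 2 → $t3=2<<2=8
add $t3, $t3, 12 → $t3=8+12=20
srl $t3, $t3, 3 → $t3=20>>3=2
sub $t4, $t4, 1 → $t4=3-1=2
cmp $t4, 0  (cmp 2,0)
bne again: taken
sll $t3, $t3, 2 → $t3=2<<2=8
add $t3, $t3, 12 → $t3=8+12=20
srl $t3, $t3, 3 → $t3=20>>3=2
sub $t4, $t4, 1 → $t4=2-1=1
cmp $t4, 0  (cmp 1,0)
bne again: taken
sll $t3, $t3, 2 → $t3=2<<2=8
add $t3, $t3, 12 → $t3=8+12=20
srl $t3, $t3, 3 → $t3=20>>3=2
sub $t4, $t4, 1 → $t4=1-1=0
cmp $t4, 0  (cmp 0,0)
bne again: not taken
halt.
Total executed instructions: 33.

33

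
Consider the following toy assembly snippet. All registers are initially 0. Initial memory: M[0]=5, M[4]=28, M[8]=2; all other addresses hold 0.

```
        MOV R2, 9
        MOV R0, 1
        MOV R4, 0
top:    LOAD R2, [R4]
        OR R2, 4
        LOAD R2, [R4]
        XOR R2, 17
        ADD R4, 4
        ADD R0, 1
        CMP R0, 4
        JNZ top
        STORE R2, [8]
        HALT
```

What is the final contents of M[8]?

after MOV R2, 9: R2=9
after MOV R0, 1: R0=1
after MOV R4, 0: R4=0
after LOAD R2, [R4]: R2=M[0]=5
after OR R2, 4: R2=5|4=5
after LOAD R2, [R4]: R2=M[0]=5
after XOR R2, 17: R2=5^17=20
after ADD R4, 4: R4=0+4=4
after ADD R0, 1: R0=1+1=2
CMP R0, 4  (cmp 2,4)
JNZ top: taken
after LOAD R2, [R4]: R2=M[4]=28
after OR R2, 4: R2=28|4=28
after LOAD R2, [R4]: R2=M[4]=28
after XOR R2, 17: R2=28^17=13
after ADD R4, 4: R4=4+4=8
after ADD R0, 1: R0=2+1=3
CMP R0, 4  (cmp 3,4)
JNZ top: taken
after LOAD R2, [R4]: R2=M[8]=2
after OR R2, 4: R2=2|4=6
after LOAD R2, [R4]: R2=M[8]=2
after XOR R2, 17: R2=2^17=19
after ADD R4, 4: R4=8+4=12
after ADD R0, 1: R0=3+1=4
CMP R0, 4  (cmp 4,4)
JNZ top: not taken
STORE R2, [8] → M[8]=19
halt.

19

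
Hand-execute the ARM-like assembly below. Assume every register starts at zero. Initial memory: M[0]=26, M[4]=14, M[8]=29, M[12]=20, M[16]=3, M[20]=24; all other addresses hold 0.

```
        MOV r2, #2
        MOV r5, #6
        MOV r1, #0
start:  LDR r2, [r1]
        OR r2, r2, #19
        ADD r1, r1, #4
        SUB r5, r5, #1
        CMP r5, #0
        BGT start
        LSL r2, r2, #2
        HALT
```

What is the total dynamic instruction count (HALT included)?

41

after MOV r2, #2: r2=2
after MOV r5, #6: r5=6
after MOV r1, #0: r1=0
after LDR r2, [r1]: r2=M[0]=26
after OR r2, r2, #19: r2=26|19=27
after ADD r1, r1, #4: r1=0+4=4
after SUB r5, r5, #1: r5=6-1=5
CMP r5, #0  (cmp 5,0)
BGT start: taken
after LDR r2, [r1]: r2=M[4]=14
after OR r2, r2, #19: r2=14|19=31
after ADD r1, r1, #4: r1=4+4=8
after SUB r5, r5, #1: r5=5-1=4
CMP r5, #0  (cmp 4,0)
BGT start: taken
after LDR r2, [r1]: r2=M[8]=29
after OR r2, r2, #19: r2=29|19=31
after ADD r1, r1, #4: r1=8+4=12
after SUB r5, r5, #1: r5=4-1=3
CMP r5, #0  (cmp 3,0)
BGT start: taken
after LDR r2, [r1]: r2=M[12]=20
after OR r2, r2, #19: r2=20|19=23
after ADD r1, r1, #4: r1=12+4=16
after SUB r5, r5, #1: r5=3-1=2
CMP r5, #0  (cmp 2,0)
BGT start: taken
after LDR r2, [r1]: r2=M[16]=3
after OR r2, r2, #19: r2=3|19=19
after ADD r1, r1, #4: r1=16+4=20
after SUB r5, r5, #1: r5=2-1=1
CMP r5, #0  (cmp 1,0)
BGT start: taken
after LDR r2, [r1]: r2=M[20]=24
after OR r2, r2, #19: r2=24|19=27
after ADD r1, r1, #4: r1=20+4=24
after SUB r5, r5, #1: r5=1-1=0
CMP r5, #0  (cmp 0,0)
BGT start: not taken
after LSL r2, r2, #2: r2=27<<2=108
halt.
Total executed instructions: 41.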